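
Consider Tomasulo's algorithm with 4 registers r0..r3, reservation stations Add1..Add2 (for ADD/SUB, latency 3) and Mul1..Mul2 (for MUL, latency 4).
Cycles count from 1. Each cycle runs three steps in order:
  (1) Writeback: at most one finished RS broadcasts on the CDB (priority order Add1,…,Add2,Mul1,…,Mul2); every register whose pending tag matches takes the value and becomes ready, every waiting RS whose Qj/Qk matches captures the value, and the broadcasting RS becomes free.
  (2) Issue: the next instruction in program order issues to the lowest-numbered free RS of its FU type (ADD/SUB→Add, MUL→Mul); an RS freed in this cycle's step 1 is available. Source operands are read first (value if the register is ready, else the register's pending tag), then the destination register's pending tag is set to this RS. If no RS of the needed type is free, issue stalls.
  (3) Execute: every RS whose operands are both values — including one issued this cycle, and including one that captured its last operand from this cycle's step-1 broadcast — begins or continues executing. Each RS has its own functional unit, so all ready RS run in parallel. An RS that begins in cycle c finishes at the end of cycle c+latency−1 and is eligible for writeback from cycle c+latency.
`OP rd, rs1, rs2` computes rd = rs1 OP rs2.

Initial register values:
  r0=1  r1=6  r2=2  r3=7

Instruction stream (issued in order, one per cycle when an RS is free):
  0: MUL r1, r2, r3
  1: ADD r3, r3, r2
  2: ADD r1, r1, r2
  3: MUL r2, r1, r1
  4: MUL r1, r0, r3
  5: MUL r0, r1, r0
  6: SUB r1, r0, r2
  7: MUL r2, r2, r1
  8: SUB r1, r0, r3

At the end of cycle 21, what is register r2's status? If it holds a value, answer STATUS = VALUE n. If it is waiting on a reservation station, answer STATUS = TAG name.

cycle 1: issue MUL r1<-Mul1 // r0:1,r1:Mul1,r2:2,r3:7
cycle 2: issue ADD r3<-Add1 // r0:1,r1:Mul1,r2:2,r3:Add1
cycle 3: issue ADD r1<-Add2 // r0:1,r1:Add2,r2:2,r3:Add1
cycle 4: issue MUL r2<-Mul2 // r0:1,r1:Add2,r2:Mul2,r3:Add1
cycle 5: CDB Add1=9; stall // r0:1,r1:Add2,r2:Mul2,r3:9
cycle 6: CDB Mul1=14; issue MUL r1<-Mul1 // r0:1,r1:Mul1,r2:Mul2,r3:9
cycle 7: stall // r0:1,r1:Mul1,r2:Mul2,r3:9
cycle 8: stall // r0:1,r1:Mul1,r2:Mul2,r3:9
cycle 9: CDB Add2=16; stall // r0:1,r1:Mul1,r2:Mul2,r3:9
cycle 10: CDB Mul1=9; issue MUL r0<-Mul1 // r0:Mul1,r1:9,r2:Mul2,r3:9
cycle 11: issue SUB r1<-Add1 // r0:Mul1,r1:Add1,r2:Mul2,r3:9
cycle 12: stall // r0:Mul1,r1:Add1,r2:Mul2,r3:9
cycle 13: CDB Mul2=256; issue MUL r2<-Mul2 // r0:Mul1,r1:Add1,r2:Mul2,r3:9
cycle 14: CDB Mul1=9; issue SUB r1<-Add2 // r0:9,r1:Add2,r2:Mul2,r3:9
cycle 15: - // r0:9,r1:Add2,r2:Mul2,r3:9
cycle 16: - // r0:9,r1:Add2,r2:Mul2,r3:9
cycle 17: CDB Add1=-247 // r0:9,r1:Add2,r2:Mul2,r3:9
cycle 18: CDB Add2=0 // r0:9,r1:0,r2:Mul2,r3:9
cycle 19: - // r0:9,r1:0,r2:Mul2,r3:9
cycle 20: - // r0:9,r1:0,r2:Mul2,r3:9
cycle 21: CDB Mul2=-63232 // r0:9,r1:0,r2:-63232,r3:9

STATUS = VALUE -63232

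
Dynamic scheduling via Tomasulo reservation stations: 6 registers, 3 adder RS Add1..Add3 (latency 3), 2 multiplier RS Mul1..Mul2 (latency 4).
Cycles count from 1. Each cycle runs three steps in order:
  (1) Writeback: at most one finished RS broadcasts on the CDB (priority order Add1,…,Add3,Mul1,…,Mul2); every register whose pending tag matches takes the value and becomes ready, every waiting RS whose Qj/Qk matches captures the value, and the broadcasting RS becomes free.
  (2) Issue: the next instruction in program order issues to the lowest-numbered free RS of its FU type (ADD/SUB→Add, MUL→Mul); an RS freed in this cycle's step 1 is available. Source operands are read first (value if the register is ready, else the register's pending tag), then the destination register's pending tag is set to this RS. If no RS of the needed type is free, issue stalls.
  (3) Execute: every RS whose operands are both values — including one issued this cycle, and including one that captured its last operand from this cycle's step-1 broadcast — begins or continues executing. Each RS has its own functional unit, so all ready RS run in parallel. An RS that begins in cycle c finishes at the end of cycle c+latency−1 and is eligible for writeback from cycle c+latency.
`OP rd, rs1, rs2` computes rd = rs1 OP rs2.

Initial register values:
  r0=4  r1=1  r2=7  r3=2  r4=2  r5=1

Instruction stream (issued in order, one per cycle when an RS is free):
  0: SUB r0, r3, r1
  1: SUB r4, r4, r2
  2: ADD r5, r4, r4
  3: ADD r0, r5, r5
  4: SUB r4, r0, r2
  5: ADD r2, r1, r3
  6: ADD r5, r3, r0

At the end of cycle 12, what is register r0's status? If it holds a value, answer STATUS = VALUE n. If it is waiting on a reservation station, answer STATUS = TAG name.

STATUS = VALUE -20

cycle 1: issue SUB r0<-Add1 // r0:Add1,r1:1,r2:7,r3:2,r4:2,r5:1
cycle 2: issue SUB r4<-Add2 // r0:Add1,r1:1,r2:7,r3:2,r4:Add2,r5:1
cycle 3: issue ADD r5<-Add3 // r0:Add1,r1:1,r2:7,r3:2,r4:Add2,r5:Add3
cycle 4: CDB Add1=1; issue ADD r0<-Add1 // r0:Add1,r1:1,r2:7,r3:2,r4:Add2,r5:Add3
cycle 5: CDB Add2=-5; issue SUB r4<-Add2 // r0:Add1,r1:1,r2:7,r3:2,r4:Add2,r5:Add3
cycle 6: stall // r0:Add1,r1:1,r2:7,r3:2,r4:Add2,r5:Add3
cycle 7: stall // r0:Add1,r1:1,r2:7,r3:2,r4:Add2,r5:Add3
cycle 8: CDB Add3=-10; issue ADD r2<-Add3 // r0:Add1,r1:1,r2:Add3,r3:2,r4:Add2,r5:-10
cycle 9: stall // r0:Add1,r1:1,r2:Add3,r3:2,r4:Add2,r5:-10
cycle 10: stall // r0:Add1,r1:1,r2:Add3,r3:2,r4:Add2,r5:-10
cycle 11: CDB Add1=-20; issue ADD r5<-Add1 // r0:-20,r1:1,r2:Add3,r3:2,r4:Add2,r5:Add1
cycle 12: CDB Add3=3 // r0:-20,r1:1,r2:3,r3:2,r4:Add2,r5:Add1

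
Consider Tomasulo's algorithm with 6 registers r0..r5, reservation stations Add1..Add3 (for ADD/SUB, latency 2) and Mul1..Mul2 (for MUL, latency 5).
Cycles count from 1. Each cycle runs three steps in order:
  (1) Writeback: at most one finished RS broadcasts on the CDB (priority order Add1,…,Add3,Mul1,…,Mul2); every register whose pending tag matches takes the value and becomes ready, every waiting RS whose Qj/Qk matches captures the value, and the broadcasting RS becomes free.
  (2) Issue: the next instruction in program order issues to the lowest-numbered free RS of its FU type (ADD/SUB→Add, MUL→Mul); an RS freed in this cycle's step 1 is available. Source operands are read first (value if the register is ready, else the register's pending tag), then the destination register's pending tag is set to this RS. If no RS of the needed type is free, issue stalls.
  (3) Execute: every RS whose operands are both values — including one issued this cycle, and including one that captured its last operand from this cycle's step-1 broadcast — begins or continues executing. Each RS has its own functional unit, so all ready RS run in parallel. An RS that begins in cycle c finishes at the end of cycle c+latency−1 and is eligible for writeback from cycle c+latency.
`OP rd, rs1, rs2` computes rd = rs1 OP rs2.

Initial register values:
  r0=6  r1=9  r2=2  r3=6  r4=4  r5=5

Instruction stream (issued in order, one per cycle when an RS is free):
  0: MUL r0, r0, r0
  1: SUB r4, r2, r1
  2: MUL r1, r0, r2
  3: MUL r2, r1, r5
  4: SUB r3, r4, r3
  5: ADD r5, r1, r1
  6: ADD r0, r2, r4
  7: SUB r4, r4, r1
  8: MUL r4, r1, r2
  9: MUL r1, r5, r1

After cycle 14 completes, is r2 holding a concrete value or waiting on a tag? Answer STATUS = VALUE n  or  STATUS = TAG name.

  c1: issue MUL r0<-Mul1  regs: r0:Mul1,r1:9,r2:2,r3:6,r4:4,r5:5
  c2: issue SUB r4<-Add1  regs: r0:Mul1,r1:9,r2:2,r3:6,r4:Add1,r5:5
  c3: issue MUL r1<-Mul2  regs: r0:Mul1,r1:Mul2,r2:2,r3:6,r4:Add1,r5:5
  c4: CDB Add1=-7; stall  regs: r0:Mul1,r1:Mul2,r2:2,r3:6,r4:-7,r5:5
  c5: stall  regs: r0:Mul1,r1:Mul2,r2:2,r3:6,r4:-7,r5:5
  c6: CDB Mul1=36; issue MUL r2<-Mul1  regs: r0:36,r1:Mul2,r2:Mul1,r3:6,r4:-7,r5:5
  c7: issue SUB r3<-Add1  regs: r0:36,r1:Mul2,r2:Mul1,r3:Add1,r4:-7,r5:5
  c8: issue ADD r5<-Add2  regs: r0:36,r1:Mul2,r2:Mul1,r3:Add1,r4:-7,r5:Add2
  c9: CDB Add1=-13; issue ADD r0<-Add1  regs: r0:Add1,r1:Mul2,r2:Mul1,r3:-13,r4:-7,r5:Add2
  c10: issue SUB r4<-Add3  regs: r0:Add1,r1:Mul2,r2:Mul1,r3:-13,r4:Add3,r5:Add2
  c11: CDB Mul2=72; issue MUL r4<-Mul2  regs: r0:Add1,r1:72,r2:Mul1,r3:-13,r4:Mul2,r5:Add2
  c12: stall  regs: r0:Add1,r1:72,r2:Mul1,r3:-13,r4:Mul2,r5:Add2
  c13: CDB Add2=144; stall  regs: r0:Add1,r1:72,r2:Mul1,r3:-13,r4:Mul2,r5:144
  c14: CDB Add3=-79; stall  regs: r0:Add1,r1:72,r2:Mul1,r3:-13,r4:Mul2,r5:144

STATUS = TAG Mul1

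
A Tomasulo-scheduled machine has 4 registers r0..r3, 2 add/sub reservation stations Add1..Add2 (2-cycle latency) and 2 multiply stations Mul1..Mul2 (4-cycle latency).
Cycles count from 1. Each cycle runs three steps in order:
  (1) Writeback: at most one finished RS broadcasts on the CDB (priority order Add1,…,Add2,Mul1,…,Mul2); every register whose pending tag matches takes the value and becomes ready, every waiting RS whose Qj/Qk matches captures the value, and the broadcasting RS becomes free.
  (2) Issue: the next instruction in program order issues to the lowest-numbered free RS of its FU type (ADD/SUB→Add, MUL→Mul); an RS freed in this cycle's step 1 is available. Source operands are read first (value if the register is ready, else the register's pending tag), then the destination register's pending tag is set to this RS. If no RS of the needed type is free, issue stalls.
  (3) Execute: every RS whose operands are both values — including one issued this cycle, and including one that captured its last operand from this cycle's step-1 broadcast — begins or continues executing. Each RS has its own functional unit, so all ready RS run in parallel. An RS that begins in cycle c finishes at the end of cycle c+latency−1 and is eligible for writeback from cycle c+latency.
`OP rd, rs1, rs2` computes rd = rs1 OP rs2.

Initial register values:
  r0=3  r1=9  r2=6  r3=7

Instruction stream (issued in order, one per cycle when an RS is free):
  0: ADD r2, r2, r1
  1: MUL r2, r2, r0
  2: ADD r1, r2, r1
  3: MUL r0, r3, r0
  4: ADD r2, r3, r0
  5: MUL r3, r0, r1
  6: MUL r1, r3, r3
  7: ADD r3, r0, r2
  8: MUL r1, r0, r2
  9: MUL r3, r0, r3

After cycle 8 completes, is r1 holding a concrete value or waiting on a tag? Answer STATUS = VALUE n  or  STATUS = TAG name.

STATUS = TAG Mul2

  c1: issue ADD r2<-Add1  regs: r0:3,r1:9,r2:Add1,r3:7
  c2: issue MUL r2<-Mul1  regs: r0:3,r1:9,r2:Mul1,r3:7
  c3: CDB Add1=15; issue ADD r1<-Add1  regs: r0:3,r1:Add1,r2:Mul1,r3:7
  c4: issue MUL r0<-Mul2  regs: r0:Mul2,r1:Add1,r2:Mul1,r3:7
  c5: issue ADD r2<-Add2  regs: r0:Mul2,r1:Add1,r2:Add2,r3:7
  c6: stall  regs: r0:Mul2,r1:Add1,r2:Add2,r3:7
  c7: CDB Mul1=45; issue MUL r3<-Mul1  regs: r0:Mul2,r1:Add1,r2:Add2,r3:Mul1
  c8: CDB Mul2=21; issue MUL r1<-Mul2  regs: r0:21,r1:Mul2,r2:Add2,r3:Mul1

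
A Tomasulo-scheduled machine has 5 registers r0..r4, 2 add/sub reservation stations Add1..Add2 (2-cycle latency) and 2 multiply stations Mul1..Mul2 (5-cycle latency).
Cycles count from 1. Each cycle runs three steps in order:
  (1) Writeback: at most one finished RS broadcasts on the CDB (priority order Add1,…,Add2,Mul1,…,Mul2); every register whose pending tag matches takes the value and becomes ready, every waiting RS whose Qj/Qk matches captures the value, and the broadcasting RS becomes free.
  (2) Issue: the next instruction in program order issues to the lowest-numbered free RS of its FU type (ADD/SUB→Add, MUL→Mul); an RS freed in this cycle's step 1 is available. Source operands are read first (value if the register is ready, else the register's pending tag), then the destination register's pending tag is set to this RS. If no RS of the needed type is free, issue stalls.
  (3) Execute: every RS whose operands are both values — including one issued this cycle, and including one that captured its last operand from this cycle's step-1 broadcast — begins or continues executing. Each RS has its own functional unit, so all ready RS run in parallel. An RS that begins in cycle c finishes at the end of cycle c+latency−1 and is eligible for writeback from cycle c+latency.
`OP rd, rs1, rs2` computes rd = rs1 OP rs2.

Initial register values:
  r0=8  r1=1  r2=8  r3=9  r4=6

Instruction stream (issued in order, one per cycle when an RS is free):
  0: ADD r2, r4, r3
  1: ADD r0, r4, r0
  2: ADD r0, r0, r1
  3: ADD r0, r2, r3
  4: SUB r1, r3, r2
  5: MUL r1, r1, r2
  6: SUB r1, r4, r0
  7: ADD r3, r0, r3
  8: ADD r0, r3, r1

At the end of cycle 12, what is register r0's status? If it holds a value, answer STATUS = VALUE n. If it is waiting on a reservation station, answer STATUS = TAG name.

STATUS = TAG Add1

c1: issue ADD r2<-Add1 | r0:8,r1:1,r2:Add1,r3:9,r4:6
c2: issue ADD r0<-Add2 | r0:Add2,r1:1,r2:Add1,r3:9,r4:6
c3: CDB Add1=15; issue ADD r0<-Add1 | r0:Add1,r1:1,r2:15,r3:9,r4:6
c4: CDB Add2=14; issue ADD r0<-Add2 | r0:Add2,r1:1,r2:15,r3:9,r4:6
c5: stall | r0:Add2,r1:1,r2:15,r3:9,r4:6
c6: CDB Add1=15; issue SUB r1<-Add1 | r0:Add2,r1:Add1,r2:15,r3:9,r4:6
c7: CDB Add2=24; issue MUL r1<-Mul1 | r0:24,r1:Mul1,r2:15,r3:9,r4:6
c8: CDB Add1=-6; issue SUB r1<-Add1 | r0:24,r1:Add1,r2:15,r3:9,r4:6
c9: issue ADD r3<-Add2 | r0:24,r1:Add1,r2:15,r3:Add2,r4:6
c10: CDB Add1=-18; issue ADD r0<-Add1 | r0:Add1,r1:-18,r2:15,r3:Add2,r4:6
c11: CDB Add2=33 | r0:Add1,r1:-18,r2:15,r3:33,r4:6
c12: - | r0:Add1,r1:-18,r2:15,r3:33,r4:6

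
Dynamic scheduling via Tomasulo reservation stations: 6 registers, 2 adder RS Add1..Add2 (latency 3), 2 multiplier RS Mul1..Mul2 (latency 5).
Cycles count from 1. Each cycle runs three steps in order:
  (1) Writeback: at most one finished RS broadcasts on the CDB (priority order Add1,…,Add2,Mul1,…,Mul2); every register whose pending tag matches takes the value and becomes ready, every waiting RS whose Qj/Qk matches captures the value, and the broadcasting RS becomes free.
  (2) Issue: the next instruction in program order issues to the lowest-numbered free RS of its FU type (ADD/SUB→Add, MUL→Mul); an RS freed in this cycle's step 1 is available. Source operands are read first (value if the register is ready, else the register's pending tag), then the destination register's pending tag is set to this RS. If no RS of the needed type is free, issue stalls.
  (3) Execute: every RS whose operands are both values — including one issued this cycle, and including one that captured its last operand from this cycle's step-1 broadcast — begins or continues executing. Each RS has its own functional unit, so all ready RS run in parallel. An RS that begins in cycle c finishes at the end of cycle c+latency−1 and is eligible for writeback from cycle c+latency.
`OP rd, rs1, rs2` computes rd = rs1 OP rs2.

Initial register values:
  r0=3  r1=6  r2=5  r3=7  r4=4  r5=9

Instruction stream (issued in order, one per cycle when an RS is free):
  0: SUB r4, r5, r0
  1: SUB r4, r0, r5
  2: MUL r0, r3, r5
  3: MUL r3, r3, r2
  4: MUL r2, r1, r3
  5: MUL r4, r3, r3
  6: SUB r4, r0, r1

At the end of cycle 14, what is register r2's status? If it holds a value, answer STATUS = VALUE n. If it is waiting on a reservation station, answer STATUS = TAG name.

STATUS = VALUE 210

cycle 1: issue SUB r4<-Add1 // r0:3,r1:6,r2:5,r3:7,r4:Add1,r5:9
cycle 2: issue SUB r4<-Add2 // r0:3,r1:6,r2:5,r3:7,r4:Add2,r5:9
cycle 3: issue MUL r0<-Mul1 // r0:Mul1,r1:6,r2:5,r3:7,r4:Add2,r5:9
cycle 4: CDB Add1=6; issue MUL r3<-Mul2 // r0:Mul1,r1:6,r2:5,r3:Mul2,r4:Add2,r5:9
cycle 5: CDB Add2=-6; stall // r0:Mul1,r1:6,r2:5,r3:Mul2,r4:-6,r5:9
cycle 6: stall // r0:Mul1,r1:6,r2:5,r3:Mul2,r4:-6,r5:9
cycle 7: stall // r0:Mul1,r1:6,r2:5,r3:Mul2,r4:-6,r5:9
cycle 8: CDB Mul1=63; issue MUL r2<-Mul1 // r0:63,r1:6,r2:Mul1,r3:Mul2,r4:-6,r5:9
cycle 9: CDB Mul2=35; issue MUL r4<-Mul2 // r0:63,r1:6,r2:Mul1,r3:35,r4:Mul2,r5:9
cycle 10: issue SUB r4<-Add1 // r0:63,r1:6,r2:Mul1,r3:35,r4:Add1,r5:9
cycle 11: - // r0:63,r1:6,r2:Mul1,r3:35,r4:Add1,r5:9
cycle 12: - // r0:63,r1:6,r2:Mul1,r3:35,r4:Add1,r5:9
cycle 13: CDB Add1=57 // r0:63,r1:6,r2:Mul1,r3:35,r4:57,r5:9
cycle 14: CDB Mul1=210 // r0:63,r1:6,r2:210,r3:35,r4:57,r5:9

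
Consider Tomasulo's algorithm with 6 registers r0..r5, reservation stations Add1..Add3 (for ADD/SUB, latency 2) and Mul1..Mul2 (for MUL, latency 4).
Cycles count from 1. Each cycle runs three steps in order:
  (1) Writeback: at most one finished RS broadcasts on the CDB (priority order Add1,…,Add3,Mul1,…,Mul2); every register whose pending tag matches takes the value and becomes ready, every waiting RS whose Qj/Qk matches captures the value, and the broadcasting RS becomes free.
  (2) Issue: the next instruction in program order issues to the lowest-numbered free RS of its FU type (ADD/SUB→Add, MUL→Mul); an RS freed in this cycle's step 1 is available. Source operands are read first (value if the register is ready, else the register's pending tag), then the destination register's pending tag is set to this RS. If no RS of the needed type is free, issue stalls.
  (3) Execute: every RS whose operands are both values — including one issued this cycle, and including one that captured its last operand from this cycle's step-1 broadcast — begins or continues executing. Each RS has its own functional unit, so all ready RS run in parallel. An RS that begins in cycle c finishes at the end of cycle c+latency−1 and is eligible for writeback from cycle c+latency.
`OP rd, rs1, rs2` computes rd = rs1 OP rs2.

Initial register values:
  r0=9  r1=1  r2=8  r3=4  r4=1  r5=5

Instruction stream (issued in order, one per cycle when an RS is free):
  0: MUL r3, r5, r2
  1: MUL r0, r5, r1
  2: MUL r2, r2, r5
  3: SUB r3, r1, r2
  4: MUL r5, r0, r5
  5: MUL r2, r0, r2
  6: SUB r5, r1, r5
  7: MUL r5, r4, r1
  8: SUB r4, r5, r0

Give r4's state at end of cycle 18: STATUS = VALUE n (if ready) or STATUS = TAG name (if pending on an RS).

c1: issue MUL r3<-Mul1 | r0:9,r1:1,r2:8,r3:Mul1,r4:1,r5:5
c2: issue MUL r0<-Mul2 | r0:Mul2,r1:1,r2:8,r3:Mul1,r4:1,r5:5
c3: stall | r0:Mul2,r1:1,r2:8,r3:Mul1,r4:1,r5:5
c4: stall | r0:Mul2,r1:1,r2:8,r3:Mul1,r4:1,r5:5
c5: CDB Mul1=40; issue MUL r2<-Mul1 | r0:Mul2,r1:1,r2:Mul1,r3:40,r4:1,r5:5
c6: CDB Mul2=5; issue SUB r3<-Add1 | r0:5,r1:1,r2:Mul1,r3:Add1,r4:1,r5:5
c7: issue MUL r5<-Mul2 | r0:5,r1:1,r2:Mul1,r3:Add1,r4:1,r5:Mul2
c8: stall | r0:5,r1:1,r2:Mul1,r3:Add1,r4:1,r5:Mul2
c9: CDB Mul1=40; issue MUL r2<-Mul1 | r0:5,r1:1,r2:Mul1,r3:Add1,r4:1,r5:Mul2
c10: issue SUB r5<-Add2 | r0:5,r1:1,r2:Mul1,r3:Add1,r4:1,r5:Add2
c11: CDB Add1=-39; stall | r0:5,r1:1,r2:Mul1,r3:-39,r4:1,r5:Add2
c12: CDB Mul2=25; issue MUL r5<-Mul2 | r0:5,r1:1,r2:Mul1,r3:-39,r4:1,r5:Mul2
c13: CDB Mul1=200; issue SUB r4<-Add1 | r0:5,r1:1,r2:200,r3:-39,r4:Add1,r5:Mul2
c14: CDB Add2=-24 | r0:5,r1:1,r2:200,r3:-39,r4:Add1,r5:Mul2
c15: - | r0:5,r1:1,r2:200,r3:-39,r4:Add1,r5:Mul2
c16: CDB Mul2=1 | r0:5,r1:1,r2:200,r3:-39,r4:Add1,r5:1
c17: - | r0:5,r1:1,r2:200,r3:-39,r4:Add1,r5:1
c18: CDB Add1=-4 | r0:5,r1:1,r2:200,r3:-39,r4:-4,r5:1

STATUS = VALUE -4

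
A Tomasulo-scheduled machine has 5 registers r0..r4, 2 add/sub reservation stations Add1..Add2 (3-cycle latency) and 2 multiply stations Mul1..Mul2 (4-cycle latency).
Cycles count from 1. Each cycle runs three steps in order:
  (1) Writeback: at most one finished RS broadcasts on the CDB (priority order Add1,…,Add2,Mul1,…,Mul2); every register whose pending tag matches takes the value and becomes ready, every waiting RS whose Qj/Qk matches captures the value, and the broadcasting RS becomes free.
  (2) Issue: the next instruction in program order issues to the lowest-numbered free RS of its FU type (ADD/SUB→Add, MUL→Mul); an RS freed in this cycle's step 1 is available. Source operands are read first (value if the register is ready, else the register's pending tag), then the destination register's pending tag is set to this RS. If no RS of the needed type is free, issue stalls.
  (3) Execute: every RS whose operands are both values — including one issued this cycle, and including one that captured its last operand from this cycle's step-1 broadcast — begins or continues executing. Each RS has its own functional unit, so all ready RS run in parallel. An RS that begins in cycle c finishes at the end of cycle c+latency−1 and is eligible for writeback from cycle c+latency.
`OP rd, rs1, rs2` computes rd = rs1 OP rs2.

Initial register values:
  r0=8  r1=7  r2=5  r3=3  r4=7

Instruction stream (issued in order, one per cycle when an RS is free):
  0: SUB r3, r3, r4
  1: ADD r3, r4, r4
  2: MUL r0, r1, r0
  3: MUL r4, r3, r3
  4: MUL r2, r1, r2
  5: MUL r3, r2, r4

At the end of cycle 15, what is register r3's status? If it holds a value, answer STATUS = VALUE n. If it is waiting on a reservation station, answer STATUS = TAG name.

c1: issue SUB r3<-Add1 | r0:8,r1:7,r2:5,r3:Add1,r4:7
c2: issue ADD r3<-Add2 | r0:8,r1:7,r2:5,r3:Add2,r4:7
c3: issue MUL r0<-Mul1 | r0:Mul1,r1:7,r2:5,r3:Add2,r4:7
c4: CDB Add1=-4; issue MUL r4<-Mul2 | r0:Mul1,r1:7,r2:5,r3:Add2,r4:Mul2
c5: CDB Add2=14; stall | r0:Mul1,r1:7,r2:5,r3:14,r4:Mul2
c6: stall | r0:Mul1,r1:7,r2:5,r3:14,r4:Mul2
c7: CDB Mul1=56; issue MUL r2<-Mul1 | r0:56,r1:7,r2:Mul1,r3:14,r4:Mul2
c8: stall | r0:56,r1:7,r2:Mul1,r3:14,r4:Mul2
c9: CDB Mul2=196; issue MUL r3<-Mul2 | r0:56,r1:7,r2:Mul1,r3:Mul2,r4:196
c10: - | r0:56,r1:7,r2:Mul1,r3:Mul2,r4:196
c11: CDB Mul1=35 | r0:56,r1:7,r2:35,r3:Mul2,r4:196
c12: - | r0:56,r1:7,r2:35,r3:Mul2,r4:196
c13: - | r0:56,r1:7,r2:35,r3:Mul2,r4:196
c14: - | r0:56,r1:7,r2:35,r3:Mul2,r4:196
c15: CDB Mul2=6860 | r0:56,r1:7,r2:35,r3:6860,r4:196

STATUS = VALUE 6860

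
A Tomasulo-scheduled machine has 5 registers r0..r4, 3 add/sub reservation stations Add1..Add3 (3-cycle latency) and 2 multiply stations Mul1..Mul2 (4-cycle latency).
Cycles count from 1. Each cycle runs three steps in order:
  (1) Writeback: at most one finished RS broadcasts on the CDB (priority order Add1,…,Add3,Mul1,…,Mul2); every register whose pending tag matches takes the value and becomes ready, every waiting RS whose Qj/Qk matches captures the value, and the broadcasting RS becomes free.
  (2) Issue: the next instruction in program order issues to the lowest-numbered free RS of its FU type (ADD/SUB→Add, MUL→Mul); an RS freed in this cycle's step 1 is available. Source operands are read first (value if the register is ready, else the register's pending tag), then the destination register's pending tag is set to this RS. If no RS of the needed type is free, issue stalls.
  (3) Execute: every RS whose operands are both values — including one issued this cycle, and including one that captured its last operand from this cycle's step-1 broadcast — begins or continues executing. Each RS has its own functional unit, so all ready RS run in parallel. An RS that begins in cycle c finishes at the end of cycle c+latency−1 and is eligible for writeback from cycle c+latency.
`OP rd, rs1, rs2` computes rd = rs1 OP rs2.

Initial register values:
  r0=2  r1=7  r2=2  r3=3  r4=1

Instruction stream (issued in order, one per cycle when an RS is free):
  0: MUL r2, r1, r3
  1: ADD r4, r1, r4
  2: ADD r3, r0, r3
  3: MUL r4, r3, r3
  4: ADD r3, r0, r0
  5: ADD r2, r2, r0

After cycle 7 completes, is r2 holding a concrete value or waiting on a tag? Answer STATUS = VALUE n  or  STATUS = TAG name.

STATUS = TAG Add2

cycle 1: issue MUL r2<-Mul1 // r0:2,r1:7,r2:Mul1,r3:3,r4:1
cycle 2: issue ADD r4<-Add1 // r0:2,r1:7,r2:Mul1,r3:3,r4:Add1
cycle 3: issue ADD r3<-Add2 // r0:2,r1:7,r2:Mul1,r3:Add2,r4:Add1
cycle 4: issue MUL r4<-Mul2 // r0:2,r1:7,r2:Mul1,r3:Add2,r4:Mul2
cycle 5: CDB Add1=8; issue ADD r3<-Add1 // r0:2,r1:7,r2:Mul1,r3:Add1,r4:Mul2
cycle 6: CDB Add2=5; issue ADD r2<-Add2 // r0:2,r1:7,r2:Add2,r3:Add1,r4:Mul2
cycle 7: CDB Mul1=21 // r0:2,r1:7,r2:Add2,r3:Add1,r4:Mul2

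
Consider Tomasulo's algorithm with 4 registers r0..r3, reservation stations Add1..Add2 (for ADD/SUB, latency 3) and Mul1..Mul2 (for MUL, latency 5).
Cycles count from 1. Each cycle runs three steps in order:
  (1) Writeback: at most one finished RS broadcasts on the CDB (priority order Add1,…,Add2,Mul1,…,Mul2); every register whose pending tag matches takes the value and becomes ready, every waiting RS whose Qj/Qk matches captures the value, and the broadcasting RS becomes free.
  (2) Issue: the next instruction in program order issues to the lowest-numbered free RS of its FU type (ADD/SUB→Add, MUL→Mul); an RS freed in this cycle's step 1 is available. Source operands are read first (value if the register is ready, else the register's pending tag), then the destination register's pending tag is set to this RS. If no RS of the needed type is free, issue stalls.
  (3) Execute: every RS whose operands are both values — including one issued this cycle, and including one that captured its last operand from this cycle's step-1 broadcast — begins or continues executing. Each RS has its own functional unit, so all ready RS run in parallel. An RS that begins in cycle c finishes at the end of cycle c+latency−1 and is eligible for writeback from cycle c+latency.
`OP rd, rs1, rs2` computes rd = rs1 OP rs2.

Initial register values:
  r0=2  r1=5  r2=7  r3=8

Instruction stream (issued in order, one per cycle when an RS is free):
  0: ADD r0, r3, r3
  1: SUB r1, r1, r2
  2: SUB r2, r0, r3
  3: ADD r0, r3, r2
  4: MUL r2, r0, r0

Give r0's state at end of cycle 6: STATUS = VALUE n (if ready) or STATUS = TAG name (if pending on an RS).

c1: issue ADD r0<-Add1 | r0:Add1,r1:5,r2:7,r3:8
c2: issue SUB r1<-Add2 | r0:Add1,r1:Add2,r2:7,r3:8
c3: stall | r0:Add1,r1:Add2,r2:7,r3:8
c4: CDB Add1=16; issue SUB r2<-Add1 | r0:16,r1:Add2,r2:Add1,r3:8
c5: CDB Add2=-2; issue ADD r0<-Add2 | r0:Add2,r1:-2,r2:Add1,r3:8
c6: issue MUL r2<-Mul1 | r0:Add2,r1:-2,r2:Mul1,r3:8

STATUS = TAG Add2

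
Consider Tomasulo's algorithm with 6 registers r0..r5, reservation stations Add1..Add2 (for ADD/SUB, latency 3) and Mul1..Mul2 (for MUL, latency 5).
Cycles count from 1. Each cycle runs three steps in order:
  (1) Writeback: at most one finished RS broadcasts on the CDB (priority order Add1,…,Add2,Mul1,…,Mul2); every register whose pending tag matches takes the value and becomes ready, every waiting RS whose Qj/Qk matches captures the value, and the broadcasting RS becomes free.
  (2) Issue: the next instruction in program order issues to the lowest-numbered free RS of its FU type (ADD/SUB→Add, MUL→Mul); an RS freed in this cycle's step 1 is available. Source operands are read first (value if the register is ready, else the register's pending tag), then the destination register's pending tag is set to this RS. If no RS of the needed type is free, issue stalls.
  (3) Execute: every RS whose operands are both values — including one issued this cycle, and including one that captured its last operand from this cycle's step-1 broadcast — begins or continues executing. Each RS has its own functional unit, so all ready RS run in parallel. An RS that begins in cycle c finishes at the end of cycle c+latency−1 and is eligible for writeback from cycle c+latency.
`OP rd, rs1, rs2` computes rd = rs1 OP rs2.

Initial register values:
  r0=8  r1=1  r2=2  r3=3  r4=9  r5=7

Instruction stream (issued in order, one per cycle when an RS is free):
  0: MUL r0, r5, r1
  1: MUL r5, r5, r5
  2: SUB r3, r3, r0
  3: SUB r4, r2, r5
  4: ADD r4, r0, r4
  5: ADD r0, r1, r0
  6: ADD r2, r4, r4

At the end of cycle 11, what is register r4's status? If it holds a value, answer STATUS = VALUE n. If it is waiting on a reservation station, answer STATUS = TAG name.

  c1: issue MUL r0<-Mul1  regs: r0:Mul1,r1:1,r2:2,r3:3,r4:9,r5:7
  c2: issue MUL r5<-Mul2  regs: r0:Mul1,r1:1,r2:2,r3:3,r4:9,r5:Mul2
  c3: issue SUB r3<-Add1  regs: r0:Mul1,r1:1,r2:2,r3:Add1,r4:9,r5:Mul2
  c4: issue SUB r4<-Add2  regs: r0:Mul1,r1:1,r2:2,r3:Add1,r4:Add2,r5:Mul2
  c5: stall  regs: r0:Mul1,r1:1,r2:2,r3:Add1,r4:Add2,r5:Mul2
  c6: CDB Mul1=7; stall  regs: r0:7,r1:1,r2:2,r3:Add1,r4:Add2,r5:Mul2
  c7: CDB Mul2=49; stall  regs: r0:7,r1:1,r2:2,r3:Add1,r4:Add2,r5:49
  c8: stall  regs: r0:7,r1:1,r2:2,r3:Add1,r4:Add2,r5:49
  c9: CDB Add1=-4; issue ADD r4<-Add1  regs: r0:7,r1:1,r2:2,r3:-4,r4:Add1,r5:49
  c10: CDB Add2=-47; issue ADD r0<-Add2  regs: r0:Add2,r1:1,r2:2,r3:-4,r4:Add1,r5:49
  c11: stall  regs: r0:Add2,r1:1,r2:2,r3:-4,r4:Add1,r5:49

STATUS = TAG Add1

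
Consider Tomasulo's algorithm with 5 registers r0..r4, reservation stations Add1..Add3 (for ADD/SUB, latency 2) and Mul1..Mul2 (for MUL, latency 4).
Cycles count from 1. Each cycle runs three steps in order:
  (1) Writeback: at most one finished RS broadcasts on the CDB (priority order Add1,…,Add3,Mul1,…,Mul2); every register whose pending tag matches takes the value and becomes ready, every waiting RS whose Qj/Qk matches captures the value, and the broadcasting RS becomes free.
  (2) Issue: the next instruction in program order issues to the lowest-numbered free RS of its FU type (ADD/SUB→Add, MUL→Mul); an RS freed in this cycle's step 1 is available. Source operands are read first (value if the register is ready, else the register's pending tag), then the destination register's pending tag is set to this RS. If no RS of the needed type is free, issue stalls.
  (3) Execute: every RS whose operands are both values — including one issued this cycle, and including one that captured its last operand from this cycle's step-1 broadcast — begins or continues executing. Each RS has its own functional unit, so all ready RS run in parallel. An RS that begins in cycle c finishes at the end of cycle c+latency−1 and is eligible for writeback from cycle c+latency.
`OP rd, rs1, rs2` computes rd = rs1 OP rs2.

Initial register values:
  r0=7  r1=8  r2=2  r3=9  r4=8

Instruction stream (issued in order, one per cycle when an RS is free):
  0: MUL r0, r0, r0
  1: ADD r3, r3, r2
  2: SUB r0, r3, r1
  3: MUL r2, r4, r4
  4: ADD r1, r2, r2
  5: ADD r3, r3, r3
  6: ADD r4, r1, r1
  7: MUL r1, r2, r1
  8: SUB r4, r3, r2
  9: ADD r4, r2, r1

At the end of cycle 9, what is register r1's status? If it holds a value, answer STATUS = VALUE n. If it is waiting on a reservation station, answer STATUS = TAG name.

STATUS = TAG Mul1

cycle 1: issue MUL r0<-Mul1 // r0:Mul1,r1:8,r2:2,r3:9,r4:8
cycle 2: issue ADD r3<-Add1 // r0:Mul1,r1:8,r2:2,r3:Add1,r4:8
cycle 3: issue SUB r0<-Add2 // r0:Add2,r1:8,r2:2,r3:Add1,r4:8
cycle 4: CDB Add1=11; issue MUL r2<-Mul2 // r0:Add2,r1:8,r2:Mul2,r3:11,r4:8
cycle 5: CDB Mul1=49; issue ADD r1<-Add1 // r0:Add2,r1:Add1,r2:Mul2,r3:11,r4:8
cycle 6: CDB Add2=3; issue ADD r3<-Add2 // r0:3,r1:Add1,r2:Mul2,r3:Add2,r4:8
cycle 7: issue ADD r4<-Add3 // r0:3,r1:Add1,r2:Mul2,r3:Add2,r4:Add3
cycle 8: CDB Add2=22; issue MUL r1<-Mul1 // r0:3,r1:Mul1,r2:Mul2,r3:22,r4:Add3
cycle 9: CDB Mul2=64; issue SUB r4<-Add2 // r0:3,r1:Mul1,r2:64,r3:22,r4:Add2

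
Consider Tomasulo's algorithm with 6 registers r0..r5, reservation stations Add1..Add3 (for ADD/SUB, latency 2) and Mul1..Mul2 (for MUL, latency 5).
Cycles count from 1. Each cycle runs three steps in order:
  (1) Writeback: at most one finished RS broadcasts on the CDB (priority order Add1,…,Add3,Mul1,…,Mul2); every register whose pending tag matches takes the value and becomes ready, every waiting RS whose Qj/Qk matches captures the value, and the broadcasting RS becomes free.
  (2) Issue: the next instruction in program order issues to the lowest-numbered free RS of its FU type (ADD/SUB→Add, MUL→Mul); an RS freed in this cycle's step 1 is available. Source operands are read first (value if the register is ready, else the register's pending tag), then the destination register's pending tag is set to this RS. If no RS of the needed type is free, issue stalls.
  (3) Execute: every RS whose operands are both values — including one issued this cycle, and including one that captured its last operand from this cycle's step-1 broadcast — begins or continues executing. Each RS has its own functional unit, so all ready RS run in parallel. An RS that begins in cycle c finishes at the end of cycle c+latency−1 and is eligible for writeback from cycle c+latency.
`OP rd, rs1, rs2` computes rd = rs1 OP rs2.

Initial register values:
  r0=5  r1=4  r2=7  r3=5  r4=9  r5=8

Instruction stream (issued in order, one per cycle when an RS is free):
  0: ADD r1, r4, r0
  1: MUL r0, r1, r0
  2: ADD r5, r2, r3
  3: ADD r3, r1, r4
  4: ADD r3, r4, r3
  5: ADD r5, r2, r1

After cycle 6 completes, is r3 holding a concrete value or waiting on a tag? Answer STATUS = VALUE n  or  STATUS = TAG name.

cycle 1: issue ADD r1<-Add1 // r0:5,r1:Add1,r2:7,r3:5,r4:9,r5:8
cycle 2: issue MUL r0<-Mul1 // r0:Mul1,r1:Add1,r2:7,r3:5,r4:9,r5:8
cycle 3: CDB Add1=14; issue ADD r5<-Add1 // r0:Mul1,r1:14,r2:7,r3:5,r4:9,r5:Add1
cycle 4: issue ADD r3<-Add2 // r0:Mul1,r1:14,r2:7,r3:Add2,r4:9,r5:Add1
cycle 5: CDB Add1=12; issue ADD r3<-Add1 // r0:Mul1,r1:14,r2:7,r3:Add1,r4:9,r5:12
cycle 6: CDB Add2=23; issue ADD r5<-Add2 // r0:Mul1,r1:14,r2:7,r3:Add1,r4:9,r5:Add2

STATUS = TAG Add1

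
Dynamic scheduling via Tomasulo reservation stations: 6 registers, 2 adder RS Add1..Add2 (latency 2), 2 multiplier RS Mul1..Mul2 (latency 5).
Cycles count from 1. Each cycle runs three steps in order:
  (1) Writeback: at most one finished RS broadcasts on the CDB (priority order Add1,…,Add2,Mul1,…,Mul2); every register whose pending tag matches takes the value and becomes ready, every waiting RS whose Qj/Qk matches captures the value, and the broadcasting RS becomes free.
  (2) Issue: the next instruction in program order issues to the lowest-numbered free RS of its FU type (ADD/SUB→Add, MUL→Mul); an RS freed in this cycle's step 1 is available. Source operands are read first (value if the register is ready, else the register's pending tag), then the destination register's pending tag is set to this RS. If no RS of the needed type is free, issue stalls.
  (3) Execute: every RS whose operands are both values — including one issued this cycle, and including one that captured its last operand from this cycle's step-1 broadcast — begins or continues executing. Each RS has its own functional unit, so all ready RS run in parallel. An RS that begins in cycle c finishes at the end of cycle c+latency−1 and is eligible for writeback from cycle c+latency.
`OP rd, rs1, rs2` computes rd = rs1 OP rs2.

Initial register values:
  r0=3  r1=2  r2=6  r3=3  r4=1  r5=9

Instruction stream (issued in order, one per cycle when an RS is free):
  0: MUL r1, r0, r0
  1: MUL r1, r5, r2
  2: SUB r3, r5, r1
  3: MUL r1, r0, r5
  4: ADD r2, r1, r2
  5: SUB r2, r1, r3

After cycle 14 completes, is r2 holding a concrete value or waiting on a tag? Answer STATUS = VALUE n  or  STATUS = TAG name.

c1: issue MUL r1<-Mul1 | r0:3,r1:Mul1,r2:6,r3:3,r4:1,r5:9
c2: issue MUL r1<-Mul2 | r0:3,r1:Mul2,r2:6,r3:3,r4:1,r5:9
c3: issue SUB r3<-Add1 | r0:3,r1:Mul2,r2:6,r3:Add1,r4:1,r5:9
c4: stall | r0:3,r1:Mul2,r2:6,r3:Add1,r4:1,r5:9
c5: stall | r0:3,r1:Mul2,r2:6,r3:Add1,r4:1,r5:9
c6: CDB Mul1=9; issue MUL r1<-Mul1 | r0:3,r1:Mul1,r2:6,r3:Add1,r4:1,r5:9
c7: CDB Mul2=54; issue ADD r2<-Add2 | r0:3,r1:Mul1,r2:Add2,r3:Add1,r4:1,r5:9
c8: stall | r0:3,r1:Mul1,r2:Add2,r3:Add1,r4:1,r5:9
c9: CDB Add1=-45; issue SUB r2<-Add1 | r0:3,r1:Mul1,r2:Add1,r3:-45,r4:1,r5:9
c10: - | r0:3,r1:Mul1,r2:Add1,r3:-45,r4:1,r5:9
c11: CDB Mul1=27 | r0:3,r1:27,r2:Add1,r3:-45,r4:1,r5:9
c12: - | r0:3,r1:27,r2:Add1,r3:-45,r4:1,r5:9
c13: CDB Add1=72 | r0:3,r1:27,r2:72,r3:-45,r4:1,r5:9
c14: CDB Add2=33 | r0:3,r1:27,r2:72,r3:-45,r4:1,r5:9

STATUS = VALUE 72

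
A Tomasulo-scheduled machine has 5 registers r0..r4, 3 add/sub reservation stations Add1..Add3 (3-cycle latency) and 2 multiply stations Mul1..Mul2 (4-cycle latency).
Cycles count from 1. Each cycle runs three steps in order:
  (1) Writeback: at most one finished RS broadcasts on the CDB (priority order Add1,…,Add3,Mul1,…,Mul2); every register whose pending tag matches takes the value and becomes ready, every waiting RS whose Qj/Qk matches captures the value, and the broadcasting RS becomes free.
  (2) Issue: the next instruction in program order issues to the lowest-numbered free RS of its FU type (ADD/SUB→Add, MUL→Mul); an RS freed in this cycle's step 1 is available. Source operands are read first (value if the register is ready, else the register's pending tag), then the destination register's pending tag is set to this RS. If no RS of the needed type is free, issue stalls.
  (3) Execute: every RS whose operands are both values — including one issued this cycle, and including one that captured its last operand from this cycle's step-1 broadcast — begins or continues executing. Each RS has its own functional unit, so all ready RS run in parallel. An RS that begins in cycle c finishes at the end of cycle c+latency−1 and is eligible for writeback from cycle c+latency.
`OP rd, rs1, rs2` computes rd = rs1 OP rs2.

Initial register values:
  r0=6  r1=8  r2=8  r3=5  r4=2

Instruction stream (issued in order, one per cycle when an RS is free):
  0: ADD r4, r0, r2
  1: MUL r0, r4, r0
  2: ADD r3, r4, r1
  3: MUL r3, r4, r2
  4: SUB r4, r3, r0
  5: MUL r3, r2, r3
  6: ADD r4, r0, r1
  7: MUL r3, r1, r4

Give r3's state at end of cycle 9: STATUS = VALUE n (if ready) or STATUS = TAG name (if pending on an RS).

STATUS = TAG Mul1

  c1: issue ADD r4<-Add1  regs: r0:6,r1:8,r2:8,r3:5,r4:Add1
  c2: issue MUL r0<-Mul1  regs: r0:Mul1,r1:8,r2:8,r3:5,r4:Add1
  c3: issue ADD r3<-Add2  regs: r0:Mul1,r1:8,r2:8,r3:Add2,r4:Add1
  c4: CDB Add1=14; issue MUL r3<-Mul2  regs: r0:Mul1,r1:8,r2:8,r3:Mul2,r4:14
  c5: issue SUB r4<-Add1  regs: r0:Mul1,r1:8,r2:8,r3:Mul2,r4:Add1
  c6: stall  regs: r0:Mul1,r1:8,r2:8,r3:Mul2,r4:Add1
  c7: CDB Add2=22; stall  regs: r0:Mul1,r1:8,r2:8,r3:Mul2,r4:Add1
  c8: CDB Mul1=84; issue MUL r3<-Mul1  regs: r0:84,r1:8,r2:8,r3:Mul1,r4:Add1
  c9: CDB Mul2=112; issue ADD r4<-Add2  regs: r0:84,r1:8,r2:8,r3:Mul1,r4:Add2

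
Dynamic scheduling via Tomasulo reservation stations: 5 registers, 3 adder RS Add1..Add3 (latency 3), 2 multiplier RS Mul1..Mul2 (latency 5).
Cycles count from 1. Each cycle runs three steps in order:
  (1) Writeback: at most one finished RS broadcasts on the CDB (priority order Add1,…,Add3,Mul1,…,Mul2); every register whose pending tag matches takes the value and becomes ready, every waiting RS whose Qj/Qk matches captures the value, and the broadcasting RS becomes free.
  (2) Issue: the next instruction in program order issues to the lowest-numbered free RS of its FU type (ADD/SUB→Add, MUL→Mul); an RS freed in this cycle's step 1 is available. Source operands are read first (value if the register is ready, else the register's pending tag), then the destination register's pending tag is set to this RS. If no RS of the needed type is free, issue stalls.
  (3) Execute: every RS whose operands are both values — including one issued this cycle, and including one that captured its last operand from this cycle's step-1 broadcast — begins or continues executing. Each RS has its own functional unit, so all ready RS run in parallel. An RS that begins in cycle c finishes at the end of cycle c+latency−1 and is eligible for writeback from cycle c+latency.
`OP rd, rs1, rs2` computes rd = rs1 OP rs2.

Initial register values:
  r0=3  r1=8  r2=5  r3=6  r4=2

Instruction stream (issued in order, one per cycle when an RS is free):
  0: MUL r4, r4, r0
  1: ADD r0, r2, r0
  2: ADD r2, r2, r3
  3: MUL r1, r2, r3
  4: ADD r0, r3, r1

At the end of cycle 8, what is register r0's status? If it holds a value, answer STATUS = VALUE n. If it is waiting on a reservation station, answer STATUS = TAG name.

STATUS = TAG Add1

  c1: issue MUL r4<-Mul1  regs: r0:3,r1:8,r2:5,r3:6,r4:Mul1
  c2: issue ADD r0<-Add1  regs: r0:Add1,r1:8,r2:5,r3:6,r4:Mul1
  c3: issue ADD r2<-Add2  regs: r0:Add1,r1:8,r2:Add2,r3:6,r4:Mul1
  c4: issue MUL r1<-Mul2  regs: r0:Add1,r1:Mul2,r2:Add2,r3:6,r4:Mul1
  c5: CDB Add1=8; issue ADD r0<-Add1  regs: r0:Add1,r1:Mul2,r2:Add2,r3:6,r4:Mul1
  c6: CDB Add2=11  regs: r0:Add1,r1:Mul2,r2:11,r3:6,r4:Mul1
  c7: CDB Mul1=6  regs: r0:Add1,r1:Mul2,r2:11,r3:6,r4:6
  c8: -  regs: r0:Add1,r1:Mul2,r2:11,r3:6,r4:6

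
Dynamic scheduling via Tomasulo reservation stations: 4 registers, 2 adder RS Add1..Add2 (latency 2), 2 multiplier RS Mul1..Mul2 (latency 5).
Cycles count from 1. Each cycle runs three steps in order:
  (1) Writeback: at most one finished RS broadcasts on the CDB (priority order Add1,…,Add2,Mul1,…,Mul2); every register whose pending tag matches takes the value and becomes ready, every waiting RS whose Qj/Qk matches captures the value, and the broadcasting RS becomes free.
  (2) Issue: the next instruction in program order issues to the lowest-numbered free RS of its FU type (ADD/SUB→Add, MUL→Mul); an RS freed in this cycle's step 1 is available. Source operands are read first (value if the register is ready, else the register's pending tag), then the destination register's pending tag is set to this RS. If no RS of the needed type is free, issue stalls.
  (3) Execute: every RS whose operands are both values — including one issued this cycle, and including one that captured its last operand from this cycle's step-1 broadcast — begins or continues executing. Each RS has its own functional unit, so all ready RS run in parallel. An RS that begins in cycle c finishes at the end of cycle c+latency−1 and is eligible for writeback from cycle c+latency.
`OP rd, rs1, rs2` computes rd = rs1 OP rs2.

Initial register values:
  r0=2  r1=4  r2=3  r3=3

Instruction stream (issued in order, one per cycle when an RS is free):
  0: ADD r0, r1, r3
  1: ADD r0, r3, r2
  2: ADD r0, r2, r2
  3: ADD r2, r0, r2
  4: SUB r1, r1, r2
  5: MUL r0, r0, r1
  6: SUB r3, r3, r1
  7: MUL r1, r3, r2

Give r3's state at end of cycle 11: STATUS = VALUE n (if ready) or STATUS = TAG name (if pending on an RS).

STATUS = VALUE 8

  c1: issue ADD r0<-Add1  regs: r0:Add1,r1:4,r2:3,r3:3
  c2: issue ADD r0<-Add2  regs: r0:Add2,r1:4,r2:3,r3:3
  c3: CDB Add1=7; issue ADD r0<-Add1  regs: r0:Add1,r1:4,r2:3,r3:3
  c4: CDB Add2=6; issue ADD r2<-Add2  regs: r0:Add1,r1:4,r2:Add2,r3:3
  c5: CDB Add1=6; issue SUB r1<-Add1  regs: r0:6,r1:Add1,r2:Add2,r3:3
  c6: issue MUL r0<-Mul1  regs: r0:Mul1,r1:Add1,r2:Add2,r3:3
  c7: CDB Add2=9; issue SUB r3<-Add2  regs: r0:Mul1,r1:Add1,r2:9,r3:Add2
  c8: issue MUL r1<-Mul2  regs: r0:Mul1,r1:Mul2,r2:9,r3:Add2
  c9: CDB Add1=-5  regs: r0:Mul1,r1:Mul2,r2:9,r3:Add2
  c10: -  regs: r0:Mul1,r1:Mul2,r2:9,r3:Add2
  c11: CDB Add2=8  regs: r0:Mul1,r1:Mul2,r2:9,r3:8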